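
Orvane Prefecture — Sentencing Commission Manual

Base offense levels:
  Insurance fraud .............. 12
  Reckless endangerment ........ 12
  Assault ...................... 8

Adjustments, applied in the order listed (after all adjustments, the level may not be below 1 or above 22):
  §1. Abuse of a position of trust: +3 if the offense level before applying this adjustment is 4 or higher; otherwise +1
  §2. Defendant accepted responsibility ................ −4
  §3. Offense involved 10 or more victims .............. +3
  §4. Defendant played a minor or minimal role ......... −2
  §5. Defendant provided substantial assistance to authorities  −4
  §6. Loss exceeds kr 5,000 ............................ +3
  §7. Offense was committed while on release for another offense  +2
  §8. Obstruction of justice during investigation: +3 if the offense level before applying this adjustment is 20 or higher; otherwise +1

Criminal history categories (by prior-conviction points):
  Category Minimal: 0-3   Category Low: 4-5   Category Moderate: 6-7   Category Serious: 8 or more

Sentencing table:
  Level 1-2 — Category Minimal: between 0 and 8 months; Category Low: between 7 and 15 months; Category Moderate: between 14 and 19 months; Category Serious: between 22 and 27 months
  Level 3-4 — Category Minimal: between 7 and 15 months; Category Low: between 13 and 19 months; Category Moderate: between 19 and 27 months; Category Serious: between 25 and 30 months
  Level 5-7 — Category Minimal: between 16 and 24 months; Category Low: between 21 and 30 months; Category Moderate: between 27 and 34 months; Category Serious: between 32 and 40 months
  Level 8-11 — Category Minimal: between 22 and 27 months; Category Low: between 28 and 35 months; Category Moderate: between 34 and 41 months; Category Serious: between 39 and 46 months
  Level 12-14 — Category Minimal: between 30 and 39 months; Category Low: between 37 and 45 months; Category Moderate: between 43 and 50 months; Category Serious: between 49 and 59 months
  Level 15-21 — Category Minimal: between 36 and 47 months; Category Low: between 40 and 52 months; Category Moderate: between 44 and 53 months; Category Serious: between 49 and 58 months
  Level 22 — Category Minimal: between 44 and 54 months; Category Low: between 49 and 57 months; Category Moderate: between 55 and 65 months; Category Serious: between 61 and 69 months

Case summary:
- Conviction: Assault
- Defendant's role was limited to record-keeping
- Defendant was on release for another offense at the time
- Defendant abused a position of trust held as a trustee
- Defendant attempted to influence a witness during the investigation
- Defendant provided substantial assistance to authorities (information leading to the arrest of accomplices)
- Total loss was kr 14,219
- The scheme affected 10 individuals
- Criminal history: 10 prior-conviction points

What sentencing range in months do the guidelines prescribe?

Base offense level for assault: 8.
§1 applies (level before this adjustment is 8 ≥ 4, so +3): 8 + 3 = 11.
§2 does not apply.
§3 applies: 11 + 3 = 14.
§4 applies: 14 − 2 = 12.
§5 applies: 12 − 4 = 8.
§6 applies: 8 + 3 = 11.
§7 applies: 11 + 2 = 13.
§8 applies (level before this adjustment is 13 < 20, so +1): 13 + 1 = 14.
Final offense level: 14.
Criminal history: 10 prior points → Category Serious (8+).
Level 14 falls in the 12-14 band.
Grid: Level 12-14 × Category Serious = 49-59 months.

49-59 months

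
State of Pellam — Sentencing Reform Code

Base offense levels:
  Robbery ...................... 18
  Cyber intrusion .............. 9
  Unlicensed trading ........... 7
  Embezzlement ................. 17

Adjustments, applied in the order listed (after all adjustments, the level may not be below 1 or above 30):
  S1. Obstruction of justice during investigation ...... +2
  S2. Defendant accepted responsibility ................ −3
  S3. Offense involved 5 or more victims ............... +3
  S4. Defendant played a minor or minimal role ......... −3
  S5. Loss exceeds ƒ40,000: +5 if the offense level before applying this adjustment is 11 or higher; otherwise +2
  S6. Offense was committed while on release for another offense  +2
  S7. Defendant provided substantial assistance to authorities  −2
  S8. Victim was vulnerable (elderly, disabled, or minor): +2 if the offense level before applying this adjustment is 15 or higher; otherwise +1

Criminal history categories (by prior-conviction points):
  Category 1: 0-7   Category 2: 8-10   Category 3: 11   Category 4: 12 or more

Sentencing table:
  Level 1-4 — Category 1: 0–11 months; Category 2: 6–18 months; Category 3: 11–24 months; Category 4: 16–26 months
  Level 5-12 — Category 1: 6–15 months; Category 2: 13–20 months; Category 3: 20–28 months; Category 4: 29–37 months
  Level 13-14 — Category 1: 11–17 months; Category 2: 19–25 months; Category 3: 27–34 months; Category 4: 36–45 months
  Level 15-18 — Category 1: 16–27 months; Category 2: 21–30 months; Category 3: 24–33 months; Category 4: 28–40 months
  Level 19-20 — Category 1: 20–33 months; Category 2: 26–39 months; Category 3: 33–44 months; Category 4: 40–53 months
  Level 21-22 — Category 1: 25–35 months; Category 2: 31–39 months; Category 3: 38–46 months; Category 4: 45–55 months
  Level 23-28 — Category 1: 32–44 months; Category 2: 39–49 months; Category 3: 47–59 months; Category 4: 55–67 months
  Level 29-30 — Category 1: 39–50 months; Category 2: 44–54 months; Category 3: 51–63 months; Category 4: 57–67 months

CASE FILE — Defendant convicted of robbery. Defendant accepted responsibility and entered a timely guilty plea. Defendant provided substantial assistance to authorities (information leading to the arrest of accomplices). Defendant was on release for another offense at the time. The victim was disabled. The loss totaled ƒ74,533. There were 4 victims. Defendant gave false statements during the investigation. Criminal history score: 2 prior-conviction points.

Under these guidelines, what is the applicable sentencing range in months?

32-44 months

Base offense level for robbery: 18.
S1 applies: 18 + 2 = 20.
S2 applies: 20 − 3 = 17.
S3 does not apply.
S4 does not apply.
S5 applies (level before this adjustment is 17 ≥ 11, so +5): 17 + 5 = 22.
S6 applies: 22 + 2 = 24.
S7 applies: 24 − 2 = 22.
S8 applies (level before this adjustment is 22 ≥ 15, so +2): 22 + 2 = 24.
Final offense level: 24.
Criminal history: 2 prior points → Category 1 (0-7).
Level 24 falls in the 23-28 band.
Grid: Level 23-28 × Category 1 = 32-44 months.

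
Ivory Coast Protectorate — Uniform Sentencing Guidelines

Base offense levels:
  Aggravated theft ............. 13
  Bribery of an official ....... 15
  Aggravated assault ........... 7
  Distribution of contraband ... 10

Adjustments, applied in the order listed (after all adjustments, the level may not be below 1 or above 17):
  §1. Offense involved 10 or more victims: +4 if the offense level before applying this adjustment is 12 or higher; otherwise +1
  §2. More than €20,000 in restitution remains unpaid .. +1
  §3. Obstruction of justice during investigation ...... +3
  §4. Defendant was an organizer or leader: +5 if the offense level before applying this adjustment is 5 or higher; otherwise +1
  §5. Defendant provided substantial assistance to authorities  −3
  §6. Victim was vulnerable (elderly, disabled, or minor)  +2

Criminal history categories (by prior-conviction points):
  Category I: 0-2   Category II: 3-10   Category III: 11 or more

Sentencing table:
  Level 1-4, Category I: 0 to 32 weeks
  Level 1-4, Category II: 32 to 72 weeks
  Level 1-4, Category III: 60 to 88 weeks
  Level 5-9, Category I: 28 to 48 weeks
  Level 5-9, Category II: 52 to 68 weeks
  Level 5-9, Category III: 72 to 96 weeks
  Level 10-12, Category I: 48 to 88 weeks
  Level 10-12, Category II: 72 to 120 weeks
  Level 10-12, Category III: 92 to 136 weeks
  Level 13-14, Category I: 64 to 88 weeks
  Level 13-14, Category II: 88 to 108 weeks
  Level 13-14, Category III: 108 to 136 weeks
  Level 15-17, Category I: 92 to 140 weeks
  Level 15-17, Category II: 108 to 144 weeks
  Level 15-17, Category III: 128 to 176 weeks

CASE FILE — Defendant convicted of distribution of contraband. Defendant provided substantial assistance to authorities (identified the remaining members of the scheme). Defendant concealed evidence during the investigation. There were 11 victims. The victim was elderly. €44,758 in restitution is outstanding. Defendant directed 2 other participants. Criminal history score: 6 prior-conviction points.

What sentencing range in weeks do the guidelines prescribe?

108-144 weeks

Base offense level for distribution of contraband: 10.
§1 applies (level before this adjustment is 10 < 12, so +1): 10 + 1 = 11.
§2 applies: 11 + 1 = 12.
§3 applies: 12 + 3 = 15.
§4 applies (level before this adjustment is 15 ≥ 5, so +5): 15 + 5 = 20.
§5 applies: 20 − 3 = 17.
§6 applies: 17 + 2 = 19.
Level 19 exceeds the maximum of 17; capped at 17.
Final offense level: 17.
Criminal history: 6 prior points → Category II (3-10).
Level 17 falls in the 15-17 band.
Grid: Level 15-17 × Category II = 108-144 weeks.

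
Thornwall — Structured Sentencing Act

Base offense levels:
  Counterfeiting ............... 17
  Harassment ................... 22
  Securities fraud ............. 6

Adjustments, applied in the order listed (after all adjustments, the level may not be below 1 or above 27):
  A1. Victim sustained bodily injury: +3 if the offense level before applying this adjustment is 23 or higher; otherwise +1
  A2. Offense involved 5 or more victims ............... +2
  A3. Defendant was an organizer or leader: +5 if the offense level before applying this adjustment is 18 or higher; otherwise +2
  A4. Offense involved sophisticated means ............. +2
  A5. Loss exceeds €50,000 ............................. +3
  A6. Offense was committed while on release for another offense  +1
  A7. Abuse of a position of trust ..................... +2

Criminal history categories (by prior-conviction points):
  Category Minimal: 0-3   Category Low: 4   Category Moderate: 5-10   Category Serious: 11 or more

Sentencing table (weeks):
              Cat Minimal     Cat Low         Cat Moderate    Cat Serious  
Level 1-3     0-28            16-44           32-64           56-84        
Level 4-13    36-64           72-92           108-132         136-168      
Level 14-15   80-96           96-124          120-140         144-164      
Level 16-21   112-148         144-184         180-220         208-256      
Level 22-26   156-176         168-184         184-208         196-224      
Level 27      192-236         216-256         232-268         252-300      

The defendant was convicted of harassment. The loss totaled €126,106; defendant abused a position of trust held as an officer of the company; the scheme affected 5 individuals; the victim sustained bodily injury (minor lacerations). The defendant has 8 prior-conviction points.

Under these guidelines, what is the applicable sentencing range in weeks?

Base offense level for harassment: 22.
A1 applies (level before this adjustment is 22 < 23, so +1): 22 + 1 = 23.
A2 applies: 23 + 2 = 25.
A3 does not apply.
A5 applies: 25 + 3 = 28.
A6 does not apply.
A7 applies: 28 + 2 = 30.
Level 30 exceeds the maximum of 27; capped at 27.
Final offense level: 27.
Criminal history: 8 prior points → Category Moderate (5-10).
Level 27 falls in the 27 band.
Grid: Level 27 × Category Moderate = 232-268 weeks.

232-268 weeks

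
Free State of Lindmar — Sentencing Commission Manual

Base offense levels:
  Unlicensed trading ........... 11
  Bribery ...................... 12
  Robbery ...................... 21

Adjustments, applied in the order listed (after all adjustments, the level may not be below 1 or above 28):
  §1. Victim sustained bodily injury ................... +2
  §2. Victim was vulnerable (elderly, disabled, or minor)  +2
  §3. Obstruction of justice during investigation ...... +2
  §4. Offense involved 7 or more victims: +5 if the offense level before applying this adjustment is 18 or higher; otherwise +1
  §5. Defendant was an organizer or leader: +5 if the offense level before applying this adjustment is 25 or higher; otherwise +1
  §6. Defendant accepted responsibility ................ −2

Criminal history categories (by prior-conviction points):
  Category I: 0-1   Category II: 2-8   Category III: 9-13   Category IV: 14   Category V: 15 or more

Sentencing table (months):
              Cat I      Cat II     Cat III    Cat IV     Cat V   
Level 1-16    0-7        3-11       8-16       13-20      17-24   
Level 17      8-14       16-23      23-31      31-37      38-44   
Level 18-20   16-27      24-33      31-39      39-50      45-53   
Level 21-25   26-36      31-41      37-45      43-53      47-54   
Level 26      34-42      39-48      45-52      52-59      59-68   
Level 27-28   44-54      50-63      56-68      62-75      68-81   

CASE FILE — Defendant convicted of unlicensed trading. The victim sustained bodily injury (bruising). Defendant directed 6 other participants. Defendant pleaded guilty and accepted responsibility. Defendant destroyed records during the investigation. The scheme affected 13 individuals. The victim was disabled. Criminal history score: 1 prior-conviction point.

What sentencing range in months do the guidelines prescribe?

8-14 months

Base offense level for unlicensed trading: 11.
§1 applies: 11 + 2 = 13.
§2 applies: 13 + 2 = 15.
§3 applies: 15 + 2 = 17.
§4 applies (level before this adjustment is 17 < 18, so +1): 17 + 1 = 18.
§5 applies (level before this adjustment is 18 < 25, so +1): 18 + 1 = 19.
§6 applies: 19 − 2 = 17.
Final offense level: 17.
Criminal history: 1 prior point → Category I (0-1).
Level 17 falls in the 17 band.
Grid: Level 17 × Category I = 8-14 months.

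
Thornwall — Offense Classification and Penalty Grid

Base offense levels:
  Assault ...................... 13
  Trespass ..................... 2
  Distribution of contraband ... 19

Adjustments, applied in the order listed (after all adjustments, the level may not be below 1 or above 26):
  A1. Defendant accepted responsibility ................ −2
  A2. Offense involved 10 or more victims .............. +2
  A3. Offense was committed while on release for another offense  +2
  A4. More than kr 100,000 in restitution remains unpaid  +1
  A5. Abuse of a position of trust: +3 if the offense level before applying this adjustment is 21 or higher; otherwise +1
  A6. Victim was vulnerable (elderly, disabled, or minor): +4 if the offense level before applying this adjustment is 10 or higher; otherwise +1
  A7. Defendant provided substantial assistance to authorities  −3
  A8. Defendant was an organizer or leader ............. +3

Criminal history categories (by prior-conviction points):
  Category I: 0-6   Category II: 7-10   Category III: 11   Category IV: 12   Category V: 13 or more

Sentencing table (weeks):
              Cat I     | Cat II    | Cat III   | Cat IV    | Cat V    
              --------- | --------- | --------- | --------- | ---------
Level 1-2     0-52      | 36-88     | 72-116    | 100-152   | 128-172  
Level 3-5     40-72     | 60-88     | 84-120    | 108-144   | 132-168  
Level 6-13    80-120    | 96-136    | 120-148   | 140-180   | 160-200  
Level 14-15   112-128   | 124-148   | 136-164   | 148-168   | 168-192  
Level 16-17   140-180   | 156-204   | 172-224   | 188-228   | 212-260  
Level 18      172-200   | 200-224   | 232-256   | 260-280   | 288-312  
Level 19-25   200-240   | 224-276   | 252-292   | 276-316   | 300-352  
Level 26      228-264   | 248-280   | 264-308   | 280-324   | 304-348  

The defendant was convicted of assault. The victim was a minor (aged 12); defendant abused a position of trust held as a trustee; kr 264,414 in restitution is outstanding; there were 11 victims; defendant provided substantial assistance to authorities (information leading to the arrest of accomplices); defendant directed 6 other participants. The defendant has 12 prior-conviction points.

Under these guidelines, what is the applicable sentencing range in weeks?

276-316 weeks

Base offense level for assault: 13.
A1 does not apply.
A2 applies: 13 + 2 = 15.
A4 applies: 15 + 1 = 16.
A5 applies (level before this adjustment is 16 < 21, so +1): 16 + 1 = 17.
A6 applies (level before this adjustment is 17 ≥ 10, so +4): 17 + 4 = 21.
A7 applies: 21 − 3 = 18.
A8 applies: 18 + 3 = 21.
Final offense level: 21.
Criminal history: 12 prior points → Category IV (12).
Level 21 falls in the 19-25 band.
Grid: Level 19-25 × Category IV = 276-316 weeks.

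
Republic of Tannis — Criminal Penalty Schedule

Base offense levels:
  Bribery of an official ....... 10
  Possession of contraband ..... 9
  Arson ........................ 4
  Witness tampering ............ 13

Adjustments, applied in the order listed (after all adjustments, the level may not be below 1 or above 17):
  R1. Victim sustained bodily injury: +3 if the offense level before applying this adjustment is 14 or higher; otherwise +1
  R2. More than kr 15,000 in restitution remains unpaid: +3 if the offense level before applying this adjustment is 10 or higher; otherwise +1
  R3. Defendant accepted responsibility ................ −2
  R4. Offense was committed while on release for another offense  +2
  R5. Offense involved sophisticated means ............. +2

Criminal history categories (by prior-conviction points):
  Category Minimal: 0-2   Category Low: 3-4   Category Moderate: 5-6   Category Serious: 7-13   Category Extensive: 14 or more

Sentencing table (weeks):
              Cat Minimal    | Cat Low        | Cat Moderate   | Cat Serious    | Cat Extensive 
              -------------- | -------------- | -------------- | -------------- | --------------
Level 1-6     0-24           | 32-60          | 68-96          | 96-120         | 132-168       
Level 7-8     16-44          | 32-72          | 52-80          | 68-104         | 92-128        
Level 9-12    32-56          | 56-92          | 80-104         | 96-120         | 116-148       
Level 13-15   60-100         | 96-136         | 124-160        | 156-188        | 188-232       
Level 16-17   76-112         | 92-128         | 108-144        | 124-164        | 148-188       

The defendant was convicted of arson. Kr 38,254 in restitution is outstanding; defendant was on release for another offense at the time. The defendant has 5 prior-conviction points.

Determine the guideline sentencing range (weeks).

Base offense level for arson: 4.
R2 applies (level before this adjustment is 4 < 10, so +1): 4 + 1 = 5.
R3 does not apply.
R4 applies: 5 + 2 = 7.
R5 does not apply.
Final offense level: 7.
Criminal history: 5 prior points → Category Moderate (5-6).
Level 7 falls in the 7-8 band.
Grid: Level 7-8 × Category Moderate = 52-80 weeks.

52-80 weeks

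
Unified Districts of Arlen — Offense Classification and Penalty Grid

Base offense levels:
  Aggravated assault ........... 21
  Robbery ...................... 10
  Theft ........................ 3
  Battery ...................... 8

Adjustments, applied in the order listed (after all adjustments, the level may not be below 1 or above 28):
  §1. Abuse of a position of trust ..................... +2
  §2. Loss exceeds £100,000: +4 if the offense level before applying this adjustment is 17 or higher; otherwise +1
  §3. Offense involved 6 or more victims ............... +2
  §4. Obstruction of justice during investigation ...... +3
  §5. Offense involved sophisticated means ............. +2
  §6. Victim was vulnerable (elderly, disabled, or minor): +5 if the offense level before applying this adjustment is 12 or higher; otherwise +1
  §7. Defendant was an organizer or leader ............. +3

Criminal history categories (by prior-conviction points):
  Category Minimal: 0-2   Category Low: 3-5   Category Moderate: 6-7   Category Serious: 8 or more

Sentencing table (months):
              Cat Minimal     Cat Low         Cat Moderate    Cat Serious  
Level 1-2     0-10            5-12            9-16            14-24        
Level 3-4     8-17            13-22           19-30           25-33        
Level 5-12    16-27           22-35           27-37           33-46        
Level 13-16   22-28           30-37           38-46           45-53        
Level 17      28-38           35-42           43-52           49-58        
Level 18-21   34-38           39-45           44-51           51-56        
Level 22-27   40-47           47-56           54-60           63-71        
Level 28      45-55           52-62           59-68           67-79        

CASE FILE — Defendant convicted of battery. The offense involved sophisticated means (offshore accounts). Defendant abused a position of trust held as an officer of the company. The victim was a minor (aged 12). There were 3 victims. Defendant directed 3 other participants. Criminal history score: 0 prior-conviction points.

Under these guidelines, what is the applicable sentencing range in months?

34-38 months

Base offense level for battery: 8.
§1 applies: 8 + 2 = 10.
§2 does not apply.
§3 does not apply.
§4 does not apply.
§5 applies: 10 + 2 = 12.
§6 applies (level before this adjustment is 12 ≥ 12, so +5): 12 + 5 = 17.
§7 applies: 17 + 3 = 20.
Final offense level: 20.
Criminal history: 0 prior points → Category Minimal (0-2).
Level 20 falls in the 18-21 band.
Grid: Level 18-21 × Category Minimal = 34-38 months.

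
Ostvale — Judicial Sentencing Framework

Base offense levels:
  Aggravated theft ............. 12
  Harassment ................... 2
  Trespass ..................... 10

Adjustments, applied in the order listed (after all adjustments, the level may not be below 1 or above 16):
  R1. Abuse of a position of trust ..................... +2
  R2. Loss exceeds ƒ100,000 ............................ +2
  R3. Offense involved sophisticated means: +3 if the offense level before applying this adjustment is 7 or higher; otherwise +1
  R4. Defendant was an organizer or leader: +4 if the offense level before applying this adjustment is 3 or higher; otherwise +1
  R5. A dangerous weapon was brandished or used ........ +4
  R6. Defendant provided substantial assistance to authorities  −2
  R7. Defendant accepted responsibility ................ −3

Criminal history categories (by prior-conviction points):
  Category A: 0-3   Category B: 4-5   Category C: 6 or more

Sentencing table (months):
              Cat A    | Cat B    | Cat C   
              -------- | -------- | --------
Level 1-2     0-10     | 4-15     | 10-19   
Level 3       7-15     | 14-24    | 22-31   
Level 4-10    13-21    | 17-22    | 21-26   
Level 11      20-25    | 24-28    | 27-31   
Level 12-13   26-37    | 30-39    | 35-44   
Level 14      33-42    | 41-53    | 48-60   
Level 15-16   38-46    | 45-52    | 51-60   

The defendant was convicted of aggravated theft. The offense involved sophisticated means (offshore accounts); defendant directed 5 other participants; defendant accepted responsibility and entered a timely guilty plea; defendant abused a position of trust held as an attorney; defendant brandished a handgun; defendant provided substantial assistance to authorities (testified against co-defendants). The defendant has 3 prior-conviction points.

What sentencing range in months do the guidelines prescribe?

Base offense level for aggravated theft: 12.
R1 applies: 12 + 2 = 14.
R2 does not apply.
R3 applies (level before this adjustment is 14 ≥ 7, so +3): 14 + 3 = 17.
R4 applies (level before this adjustment is 17 ≥ 3, so +4): 17 + 4 = 21.
R5 applies: 21 + 4 = 25.
R6 applies: 25 − 2 = 23.
R7 applies: 23 − 3 = 20.
Level 20 exceeds the maximum of 16; capped at 16.
Final offense level: 16.
Criminal history: 3 prior points → Category A (0-3).
Level 16 falls in the 15-16 band.
Grid: Level 15-16 × Category A = 38-46 months.

38-46 months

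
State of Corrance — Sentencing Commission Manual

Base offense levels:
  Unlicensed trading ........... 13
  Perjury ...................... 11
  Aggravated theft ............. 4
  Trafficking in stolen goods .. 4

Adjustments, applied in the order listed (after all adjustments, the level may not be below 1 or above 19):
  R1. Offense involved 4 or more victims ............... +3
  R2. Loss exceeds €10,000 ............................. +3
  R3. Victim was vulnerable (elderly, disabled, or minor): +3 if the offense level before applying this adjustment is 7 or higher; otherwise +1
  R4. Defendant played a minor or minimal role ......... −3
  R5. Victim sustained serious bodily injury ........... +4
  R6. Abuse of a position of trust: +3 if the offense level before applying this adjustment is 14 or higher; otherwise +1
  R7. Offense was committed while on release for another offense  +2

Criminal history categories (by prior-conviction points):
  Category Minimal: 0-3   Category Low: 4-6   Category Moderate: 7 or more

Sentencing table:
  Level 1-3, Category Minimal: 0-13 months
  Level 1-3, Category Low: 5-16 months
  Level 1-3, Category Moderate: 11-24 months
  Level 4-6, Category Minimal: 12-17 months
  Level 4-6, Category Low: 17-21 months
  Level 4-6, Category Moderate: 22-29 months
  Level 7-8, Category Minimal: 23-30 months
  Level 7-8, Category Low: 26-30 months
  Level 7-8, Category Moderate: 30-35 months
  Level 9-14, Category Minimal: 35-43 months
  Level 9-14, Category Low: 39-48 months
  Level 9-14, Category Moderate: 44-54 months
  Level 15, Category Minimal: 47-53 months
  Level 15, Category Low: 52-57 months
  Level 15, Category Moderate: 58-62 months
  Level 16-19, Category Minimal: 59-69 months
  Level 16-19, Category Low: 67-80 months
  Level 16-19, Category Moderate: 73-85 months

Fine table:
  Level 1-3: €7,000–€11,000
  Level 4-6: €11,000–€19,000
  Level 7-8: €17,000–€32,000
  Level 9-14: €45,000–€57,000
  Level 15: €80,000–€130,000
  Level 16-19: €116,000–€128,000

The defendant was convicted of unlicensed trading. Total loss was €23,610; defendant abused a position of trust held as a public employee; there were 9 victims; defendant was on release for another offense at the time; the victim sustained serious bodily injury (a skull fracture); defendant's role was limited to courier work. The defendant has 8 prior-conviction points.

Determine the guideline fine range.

€116,000–€128,000

Base offense level for unlicensed trading: 13.
R1 applies: 13 + 3 = 16.
R2 applies: 16 + 3 = 19.
R3 does not apply.
R4 applies: 19 − 3 = 16.
R5 applies: 16 + 4 = 20.
R6 applies (level before this adjustment is 20 ≥ 14, so +3): 20 + 3 = 23.
R7 applies: 23 + 2 = 25.
Level 25 exceeds the maximum of 19; capped at 19.
Final offense level: 19.
Level 19 falls in the 16-19 band.
Fine table: Level 16-19 → €116,000–€128,000.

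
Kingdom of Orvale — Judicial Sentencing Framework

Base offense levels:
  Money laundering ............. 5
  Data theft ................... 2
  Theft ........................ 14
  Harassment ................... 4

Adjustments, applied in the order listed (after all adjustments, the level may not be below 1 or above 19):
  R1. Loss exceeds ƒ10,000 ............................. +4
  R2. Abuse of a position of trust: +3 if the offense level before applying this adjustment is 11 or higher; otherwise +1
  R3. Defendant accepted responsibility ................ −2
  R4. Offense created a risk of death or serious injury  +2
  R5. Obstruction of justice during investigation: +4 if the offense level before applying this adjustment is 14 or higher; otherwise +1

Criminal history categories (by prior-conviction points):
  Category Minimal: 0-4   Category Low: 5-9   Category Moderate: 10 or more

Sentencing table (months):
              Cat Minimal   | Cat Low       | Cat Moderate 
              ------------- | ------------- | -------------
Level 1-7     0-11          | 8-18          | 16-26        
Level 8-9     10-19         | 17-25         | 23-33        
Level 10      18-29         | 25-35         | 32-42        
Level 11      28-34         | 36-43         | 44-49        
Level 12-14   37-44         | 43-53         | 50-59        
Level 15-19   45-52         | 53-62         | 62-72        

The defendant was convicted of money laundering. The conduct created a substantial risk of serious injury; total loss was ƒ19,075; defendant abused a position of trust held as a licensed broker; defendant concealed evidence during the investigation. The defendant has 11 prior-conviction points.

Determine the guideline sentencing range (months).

Base offense level for money laundering: 5.
R1 applies: 5 + 4 = 9.
R2 applies (level before this adjustment is 9 < 11, so +1): 9 + 1 = 10.
R3 does not apply.
R4 applies: 10 + 2 = 12.
R5 applies (level before this adjustment is 12 < 14, so +1): 12 + 1 = 13.
Final offense level: 13.
Criminal history: 11 prior points → Category Moderate (10+).
Level 13 falls in the 12-14 band.
Grid: Level 12-14 × Category Moderate = 50-59 months.

50-59 months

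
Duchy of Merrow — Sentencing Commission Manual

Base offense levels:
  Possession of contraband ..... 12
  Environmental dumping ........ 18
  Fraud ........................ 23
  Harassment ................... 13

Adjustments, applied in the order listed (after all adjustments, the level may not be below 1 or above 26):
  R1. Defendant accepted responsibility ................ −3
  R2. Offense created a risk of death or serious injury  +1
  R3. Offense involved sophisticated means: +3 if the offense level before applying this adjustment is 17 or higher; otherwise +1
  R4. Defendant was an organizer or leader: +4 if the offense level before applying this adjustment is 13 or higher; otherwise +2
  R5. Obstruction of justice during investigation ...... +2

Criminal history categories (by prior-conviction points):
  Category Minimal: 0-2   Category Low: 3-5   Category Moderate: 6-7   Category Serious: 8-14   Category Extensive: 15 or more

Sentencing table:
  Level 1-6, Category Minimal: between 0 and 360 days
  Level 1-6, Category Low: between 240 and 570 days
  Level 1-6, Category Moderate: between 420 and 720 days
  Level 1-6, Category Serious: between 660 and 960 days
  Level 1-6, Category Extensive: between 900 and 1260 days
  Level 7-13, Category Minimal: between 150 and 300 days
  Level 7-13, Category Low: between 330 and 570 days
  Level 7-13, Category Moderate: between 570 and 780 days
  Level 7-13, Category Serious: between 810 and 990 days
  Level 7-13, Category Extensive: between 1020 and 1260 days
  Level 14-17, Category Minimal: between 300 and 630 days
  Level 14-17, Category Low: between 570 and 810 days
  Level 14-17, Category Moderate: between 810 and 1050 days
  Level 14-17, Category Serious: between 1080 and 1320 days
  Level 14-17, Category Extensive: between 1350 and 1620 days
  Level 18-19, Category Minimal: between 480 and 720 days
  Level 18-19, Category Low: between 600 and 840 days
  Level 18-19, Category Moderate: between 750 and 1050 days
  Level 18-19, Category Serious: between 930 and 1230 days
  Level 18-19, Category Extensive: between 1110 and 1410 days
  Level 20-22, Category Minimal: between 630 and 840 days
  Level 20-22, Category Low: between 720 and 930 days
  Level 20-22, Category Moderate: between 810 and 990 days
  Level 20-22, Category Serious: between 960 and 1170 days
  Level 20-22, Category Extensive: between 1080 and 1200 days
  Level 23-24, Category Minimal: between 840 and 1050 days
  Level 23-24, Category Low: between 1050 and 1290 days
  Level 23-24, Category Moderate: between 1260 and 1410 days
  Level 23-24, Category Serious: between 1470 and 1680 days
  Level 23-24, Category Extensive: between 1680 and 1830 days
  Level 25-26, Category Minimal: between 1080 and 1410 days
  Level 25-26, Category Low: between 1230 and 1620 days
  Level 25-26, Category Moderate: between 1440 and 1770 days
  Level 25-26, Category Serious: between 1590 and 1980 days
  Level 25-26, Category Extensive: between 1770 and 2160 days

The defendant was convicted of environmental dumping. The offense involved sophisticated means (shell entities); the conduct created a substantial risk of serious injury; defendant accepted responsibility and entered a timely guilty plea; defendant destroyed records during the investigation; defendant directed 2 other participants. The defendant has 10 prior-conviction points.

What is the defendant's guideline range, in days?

Base offense level for environmental dumping: 18.
R1 applies: 18 − 3 = 15.
R2 applies: 15 + 1 = 16.
R3 applies (level before this adjustment is 16 < 17, so +1): 16 + 1 = 17.
R4 applies (level before this adjustment is 17 ≥ 13, so +4): 17 + 4 = 21.
R5 applies: 21 + 2 = 23.
Final offense level: 23.
Criminal history: 10 prior points → Category Serious (8-14).
Level 23 falls in the 23-24 band.
Grid: Level 23-24 × Category Serious = 1470-1680 days.

1470-1680 days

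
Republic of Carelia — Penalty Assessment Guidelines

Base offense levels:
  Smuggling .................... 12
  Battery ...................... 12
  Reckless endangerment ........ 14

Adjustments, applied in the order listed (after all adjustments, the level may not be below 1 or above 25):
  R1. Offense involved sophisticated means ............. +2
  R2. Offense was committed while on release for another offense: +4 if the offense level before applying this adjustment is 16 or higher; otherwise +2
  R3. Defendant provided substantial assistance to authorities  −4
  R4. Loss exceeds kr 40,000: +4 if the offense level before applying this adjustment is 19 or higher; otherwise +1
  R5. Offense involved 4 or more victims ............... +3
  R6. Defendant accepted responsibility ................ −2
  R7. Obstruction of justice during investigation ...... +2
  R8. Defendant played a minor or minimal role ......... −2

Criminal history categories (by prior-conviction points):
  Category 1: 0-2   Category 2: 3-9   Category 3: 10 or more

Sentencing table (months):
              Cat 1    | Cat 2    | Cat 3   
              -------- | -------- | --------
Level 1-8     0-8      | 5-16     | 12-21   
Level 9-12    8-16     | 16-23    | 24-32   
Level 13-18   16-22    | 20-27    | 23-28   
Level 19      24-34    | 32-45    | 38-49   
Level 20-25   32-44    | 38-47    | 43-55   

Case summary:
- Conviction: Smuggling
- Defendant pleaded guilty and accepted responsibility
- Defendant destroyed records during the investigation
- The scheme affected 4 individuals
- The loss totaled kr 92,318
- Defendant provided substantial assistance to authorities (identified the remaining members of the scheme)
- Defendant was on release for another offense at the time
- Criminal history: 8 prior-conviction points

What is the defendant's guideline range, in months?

Base offense level for smuggling: 12.
R1 does not apply.
R2 applies (level before this adjustment is 12 < 16, so +2): 12 + 2 = 14.
R3 applies: 14 − 4 = 10.
R4 applies (level before this adjustment is 10 < 19, so +1): 10 + 1 = 11.
R5 applies: 11 + 3 = 14.
R6 applies: 14 − 2 = 12.
R7 applies: 12 + 2 = 14.
R8 does not apply.
Final offense level: 14.
Criminal history: 8 prior points → Category 2 (3-9).
Level 14 falls in the 13-18 band.
Grid: Level 13-18 × Category 2 = 20-27 months.

20-27 months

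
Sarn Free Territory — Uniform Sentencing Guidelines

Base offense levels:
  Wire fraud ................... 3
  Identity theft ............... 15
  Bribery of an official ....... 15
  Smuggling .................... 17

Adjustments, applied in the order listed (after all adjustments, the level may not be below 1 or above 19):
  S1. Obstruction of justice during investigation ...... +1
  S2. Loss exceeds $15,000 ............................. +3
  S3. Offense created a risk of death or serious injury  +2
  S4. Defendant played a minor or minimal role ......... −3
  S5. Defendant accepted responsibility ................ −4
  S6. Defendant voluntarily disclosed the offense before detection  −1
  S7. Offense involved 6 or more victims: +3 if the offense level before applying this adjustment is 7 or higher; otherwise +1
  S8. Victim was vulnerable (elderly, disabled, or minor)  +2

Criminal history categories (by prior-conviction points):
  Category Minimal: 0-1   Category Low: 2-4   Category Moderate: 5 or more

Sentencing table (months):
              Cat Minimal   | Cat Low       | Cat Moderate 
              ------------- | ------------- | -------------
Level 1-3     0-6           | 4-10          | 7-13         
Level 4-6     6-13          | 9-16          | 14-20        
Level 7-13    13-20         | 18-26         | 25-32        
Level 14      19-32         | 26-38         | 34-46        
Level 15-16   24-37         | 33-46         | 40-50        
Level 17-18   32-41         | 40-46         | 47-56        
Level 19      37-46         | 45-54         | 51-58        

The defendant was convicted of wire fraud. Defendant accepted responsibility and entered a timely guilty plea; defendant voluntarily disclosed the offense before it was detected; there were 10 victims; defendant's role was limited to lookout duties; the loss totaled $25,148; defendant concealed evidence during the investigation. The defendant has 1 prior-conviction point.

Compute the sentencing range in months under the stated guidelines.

Base offense level for wire fraud: 3.
S1 applies: 3 + 1 = 4.
S2 applies: 4 + 3 = 7.
S4 applies: 7 − 3 = 4.
S5 applies: 4 − 4 = 0.
S6 applies: 0 − 1 = -1.
S7 applies (level before this adjustment is -1 < 7, so +1): -1 + 1 = 0.
S8 does not apply.
Level 0 is below the minimum of 1; floored at 1.
Final offense level: 1.
Criminal history: 1 prior point → Category Minimal (0-1).
Level 1 falls in the 1-3 band.
Grid: Level 1-3 × Category Minimal = 0-6 months.

0-6 months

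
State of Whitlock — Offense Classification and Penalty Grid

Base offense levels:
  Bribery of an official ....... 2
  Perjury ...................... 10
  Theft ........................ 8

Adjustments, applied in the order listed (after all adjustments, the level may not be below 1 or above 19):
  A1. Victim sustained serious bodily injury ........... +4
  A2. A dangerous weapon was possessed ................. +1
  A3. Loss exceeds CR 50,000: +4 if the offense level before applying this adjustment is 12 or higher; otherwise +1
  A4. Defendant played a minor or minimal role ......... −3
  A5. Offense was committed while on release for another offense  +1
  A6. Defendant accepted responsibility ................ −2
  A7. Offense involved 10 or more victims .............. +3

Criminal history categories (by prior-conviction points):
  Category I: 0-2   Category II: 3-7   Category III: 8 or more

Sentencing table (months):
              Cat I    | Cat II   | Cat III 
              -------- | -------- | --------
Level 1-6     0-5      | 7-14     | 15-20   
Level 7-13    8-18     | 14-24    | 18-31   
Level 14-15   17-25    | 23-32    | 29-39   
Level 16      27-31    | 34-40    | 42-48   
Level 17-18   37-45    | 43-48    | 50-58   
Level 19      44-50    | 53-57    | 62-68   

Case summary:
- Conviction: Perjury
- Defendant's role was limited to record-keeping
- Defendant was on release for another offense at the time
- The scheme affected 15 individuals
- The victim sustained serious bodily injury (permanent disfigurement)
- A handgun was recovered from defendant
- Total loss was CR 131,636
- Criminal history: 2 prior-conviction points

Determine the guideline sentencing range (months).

Base offense level for perjury: 10.
A1 applies: 10 + 4 = 14.
A2 applies: 14 + 1 = 15.
A3 applies (level before this adjustment is 15 ≥ 12, so +4): 15 + 4 = 19.
A4 applies: 19 − 3 = 16.
A5 applies: 16 + 1 = 17.
A7 applies: 17 + 3 = 20.
Level 20 exceeds the maximum of 19; capped at 19.
Final offense level: 19.
Criminal history: 2 prior points → Category I (0-2).
Level 19 falls in the 19 band.
Grid: Level 19 × Category I = 44-50 months.

44-50 months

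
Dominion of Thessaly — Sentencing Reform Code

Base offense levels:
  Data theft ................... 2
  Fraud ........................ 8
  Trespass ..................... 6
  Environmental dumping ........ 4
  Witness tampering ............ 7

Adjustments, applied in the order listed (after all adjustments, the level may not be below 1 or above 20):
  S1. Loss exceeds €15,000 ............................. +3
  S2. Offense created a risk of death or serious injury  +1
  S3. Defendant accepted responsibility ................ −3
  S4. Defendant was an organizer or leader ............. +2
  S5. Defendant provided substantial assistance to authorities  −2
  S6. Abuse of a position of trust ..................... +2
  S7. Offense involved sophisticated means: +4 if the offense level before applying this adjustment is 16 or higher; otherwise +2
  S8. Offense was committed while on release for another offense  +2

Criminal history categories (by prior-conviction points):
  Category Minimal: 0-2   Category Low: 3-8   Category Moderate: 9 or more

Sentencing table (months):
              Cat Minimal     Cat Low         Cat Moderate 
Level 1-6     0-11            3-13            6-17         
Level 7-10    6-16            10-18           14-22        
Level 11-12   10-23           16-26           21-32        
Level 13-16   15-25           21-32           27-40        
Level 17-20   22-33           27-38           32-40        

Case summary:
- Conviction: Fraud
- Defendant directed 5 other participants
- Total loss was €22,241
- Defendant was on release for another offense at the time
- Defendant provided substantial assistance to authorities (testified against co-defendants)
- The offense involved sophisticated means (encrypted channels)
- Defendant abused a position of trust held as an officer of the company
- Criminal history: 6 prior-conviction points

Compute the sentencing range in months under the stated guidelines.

Base offense level for fraud: 8.
S1 applies: 8 + 3 = 11.
S3 does not apply.
S4 applies: 11 + 2 = 13.
S5 applies: 13 − 2 = 11.
S6 applies: 11 + 2 = 13.
S7 applies (level before this adjustment is 13 < 16, so +2): 13 + 2 = 15.
S8 applies: 15 + 2 = 17.
Final offense level: 17.
Criminal history: 6 prior points → Category Low (3-8).
Level 17 falls in the 17-20 band.
Grid: Level 17-20 × Category Low = 27-38 months.

27-38 months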